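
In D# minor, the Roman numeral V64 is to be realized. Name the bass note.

V in D# minor has root A#; the chord is A#-C##-E#.
The figure 64 means second inversion — the fifth is in the bass.

E#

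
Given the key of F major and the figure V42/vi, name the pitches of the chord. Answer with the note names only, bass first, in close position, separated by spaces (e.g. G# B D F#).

G A C# E

The slash means an applied dominant: we want the dominant of vi. In F major, vi is D minor, and its dominant is built on A.
Building a dominant seventh chord on A gives A-C#-E-G.
With the 42 figure the chord is in third inversion; from the bass G upward in close position it reads G-A-C#-E.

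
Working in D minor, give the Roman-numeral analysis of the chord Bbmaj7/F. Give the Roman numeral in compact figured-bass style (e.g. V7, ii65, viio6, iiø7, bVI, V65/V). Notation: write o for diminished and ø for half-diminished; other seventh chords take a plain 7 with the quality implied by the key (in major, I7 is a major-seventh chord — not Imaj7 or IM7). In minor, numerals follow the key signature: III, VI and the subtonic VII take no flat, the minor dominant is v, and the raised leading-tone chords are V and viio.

VI43

The pitches Bb-D-F-A form a major seventh chord rooted on Bb.
In D minor, Bb is the submediant; the diatonic major seventh chord there is VI7.
With F in the bass the chord is in second inversion, so the figured bass is 43.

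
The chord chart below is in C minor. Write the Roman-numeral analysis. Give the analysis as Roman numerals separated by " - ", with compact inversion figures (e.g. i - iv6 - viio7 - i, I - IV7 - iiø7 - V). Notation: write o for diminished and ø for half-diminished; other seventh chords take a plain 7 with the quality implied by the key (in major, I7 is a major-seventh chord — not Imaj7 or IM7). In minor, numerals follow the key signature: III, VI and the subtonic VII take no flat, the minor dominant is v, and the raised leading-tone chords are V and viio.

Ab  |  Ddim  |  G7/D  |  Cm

VI - iio - V43 - i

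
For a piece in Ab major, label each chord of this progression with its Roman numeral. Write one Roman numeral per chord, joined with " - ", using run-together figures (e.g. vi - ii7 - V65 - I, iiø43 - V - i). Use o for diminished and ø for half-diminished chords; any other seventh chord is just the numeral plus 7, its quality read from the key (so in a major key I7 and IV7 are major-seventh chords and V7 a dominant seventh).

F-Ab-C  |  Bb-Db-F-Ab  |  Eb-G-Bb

vi - ii7 - V

F-Ab-C: minor triad on F = scale degree 6 → vi.
Bb-Db-F-Ab has root Bb, degree 2 in Ab major, so ii7.
Eb-G-Bb: major triad on Eb = scale degree 5 → V.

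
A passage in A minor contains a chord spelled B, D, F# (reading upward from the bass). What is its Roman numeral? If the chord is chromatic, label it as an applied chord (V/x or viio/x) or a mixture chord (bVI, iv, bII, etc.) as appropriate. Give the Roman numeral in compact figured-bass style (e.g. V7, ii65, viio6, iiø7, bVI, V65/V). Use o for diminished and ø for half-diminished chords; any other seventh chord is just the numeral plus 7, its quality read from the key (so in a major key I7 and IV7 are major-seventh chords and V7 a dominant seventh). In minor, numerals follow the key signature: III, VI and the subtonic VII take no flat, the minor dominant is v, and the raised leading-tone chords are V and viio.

Stacked in thirds the chord is B-D-F#: a minor triad on B.
B is the second degree of A minor. This is the minor supertonic, borrowed from the parallel major (the Dorian ii).

ii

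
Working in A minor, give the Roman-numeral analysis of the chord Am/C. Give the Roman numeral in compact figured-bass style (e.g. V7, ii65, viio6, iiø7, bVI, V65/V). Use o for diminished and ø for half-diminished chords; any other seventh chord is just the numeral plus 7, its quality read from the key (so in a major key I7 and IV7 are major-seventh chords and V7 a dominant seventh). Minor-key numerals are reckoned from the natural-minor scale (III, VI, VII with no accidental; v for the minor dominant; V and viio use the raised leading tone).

i6

Stacked in thirds the chord is A-C-E: a minor triad on A.
In A minor, A is the tonic; the diatonic minor triad there is i.
With C in the bass the chord is in first inversion, so the figured bass is 6.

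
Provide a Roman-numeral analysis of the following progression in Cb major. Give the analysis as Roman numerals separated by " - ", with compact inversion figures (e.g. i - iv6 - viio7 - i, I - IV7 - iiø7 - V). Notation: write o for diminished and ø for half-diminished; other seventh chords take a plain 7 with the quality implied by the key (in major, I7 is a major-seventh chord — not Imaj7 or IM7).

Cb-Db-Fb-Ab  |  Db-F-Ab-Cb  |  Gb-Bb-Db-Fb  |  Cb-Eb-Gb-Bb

ii42 - V7/V - V7 - I7

Cb-Db-Fb-Ab has root Db, degree 2 in Cb major, so ii42.
Db-F-Ab-Cb: chromatic; Db is V of V, so V7/V.
Gb-Bb-Db-Fb: dominant seventh chord on Gb = scale degree 5 → V7.
Cb-Eb-Gb-Bb: root Cb is the tonic; major seventh chord there is I7.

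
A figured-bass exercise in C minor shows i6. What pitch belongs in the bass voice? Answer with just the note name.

i in C minor has root C; the chord is C-Eb-G.
The figure 6 means first inversion — the third is in the bass.

Eb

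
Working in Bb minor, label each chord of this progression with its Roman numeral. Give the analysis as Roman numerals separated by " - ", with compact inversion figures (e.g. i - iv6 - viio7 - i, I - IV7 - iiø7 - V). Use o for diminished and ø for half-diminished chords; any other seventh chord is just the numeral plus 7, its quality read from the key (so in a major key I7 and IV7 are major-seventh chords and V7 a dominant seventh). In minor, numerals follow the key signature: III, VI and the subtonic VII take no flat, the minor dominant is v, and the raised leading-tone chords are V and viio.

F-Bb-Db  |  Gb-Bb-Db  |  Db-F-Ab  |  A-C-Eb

i64 - VI - III - viio

F-Bb-Db: root Bb is the tonic; minor triad there is i64.
Gb-Bb-Db: major triad on Gb = scale degree 6 → VI.
Db-F-Ab: major triad on Db = scale degree 3 → III.
A-C-Eb: root A is the leading tone; diminished triad there is viio.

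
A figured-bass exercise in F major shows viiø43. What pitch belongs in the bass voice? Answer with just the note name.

viiø in F major has root E; the chord is E-G-Bb-D.
The figure 43 means second inversion — the fifth is in the bass.

Bb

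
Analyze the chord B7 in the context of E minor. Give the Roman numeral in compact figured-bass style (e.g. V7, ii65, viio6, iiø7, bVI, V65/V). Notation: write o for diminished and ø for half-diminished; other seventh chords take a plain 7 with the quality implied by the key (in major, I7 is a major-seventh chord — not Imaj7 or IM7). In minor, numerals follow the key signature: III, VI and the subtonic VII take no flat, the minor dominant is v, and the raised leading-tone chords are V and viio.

V7

The pitches B-D#-F#-A form a dominant seventh chord rooted on B.
B is scale degree 5 in E minor, and a dominant seventh chord on that degree is written V7.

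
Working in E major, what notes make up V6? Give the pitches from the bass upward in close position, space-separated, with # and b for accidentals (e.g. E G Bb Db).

In E major, the dominant is B, and the diatonic chord built there is a major triad.
Stacking thirds from B gives B-D#-F#.
With the 6 figure the chord is in first inversion; from the bass D# upward in close position it reads D#-F#-B.

D# F# B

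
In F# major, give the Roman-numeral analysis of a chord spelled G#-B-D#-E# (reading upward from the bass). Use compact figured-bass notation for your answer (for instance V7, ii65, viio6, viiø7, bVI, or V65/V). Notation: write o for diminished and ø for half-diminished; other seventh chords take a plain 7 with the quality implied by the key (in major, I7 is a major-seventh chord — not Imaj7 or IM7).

viiø65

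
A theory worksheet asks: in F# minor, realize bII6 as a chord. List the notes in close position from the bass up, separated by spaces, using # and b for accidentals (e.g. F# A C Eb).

bII6 is the Neapolitan sixth — a major triad on the lowered second degree, here in its customary first inversion. In F# minor that root is G.
So the chord is G-B-D.
With the 6 figure the chord is in first inversion; from the bass B upward in close position it reads B-D-G.

B D G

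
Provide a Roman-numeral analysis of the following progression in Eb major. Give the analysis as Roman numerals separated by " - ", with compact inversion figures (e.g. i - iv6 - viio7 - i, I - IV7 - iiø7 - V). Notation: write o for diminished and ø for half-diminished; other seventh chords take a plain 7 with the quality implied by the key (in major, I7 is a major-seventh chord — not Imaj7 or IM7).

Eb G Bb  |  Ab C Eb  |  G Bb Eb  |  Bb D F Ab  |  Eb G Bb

Eb-G-Bb: major triad on Eb = scale degree 1 → I.
Ab-C-Eb: root Ab is the subdominant; major triad there is IV.
G-Bb-Eb has root Eb, degree 1 in Eb major, so I6.
Bb-D-F-Ab has root Bb, degree 5 in Eb major, so V7.
Eb-G-Bb: root Eb is the tonic; major triad there is I.

I - IV - I6 - V7 - I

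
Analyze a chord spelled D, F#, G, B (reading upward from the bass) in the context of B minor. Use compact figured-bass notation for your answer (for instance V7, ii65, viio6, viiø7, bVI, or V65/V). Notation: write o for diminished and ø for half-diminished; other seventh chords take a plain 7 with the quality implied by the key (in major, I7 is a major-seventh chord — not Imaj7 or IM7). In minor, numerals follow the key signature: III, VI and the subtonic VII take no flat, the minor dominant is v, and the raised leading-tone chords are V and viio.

VI43

The pitches G-B-D-F# form a major seventh chord rooted on G.
In B minor, G is the submediant; the diatonic major seventh chord there is VI7.
With D in the bass the chord is in second inversion, so the figured bass is 43.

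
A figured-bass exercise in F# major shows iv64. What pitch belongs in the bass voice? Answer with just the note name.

F#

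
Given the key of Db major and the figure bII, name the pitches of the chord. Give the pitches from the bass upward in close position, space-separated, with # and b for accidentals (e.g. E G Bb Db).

Scale degree 2 in Db major is Eb; lowering it a half step gives Ebb. bII is the Neapolitan chord — a major triad on the lowered second degree.
So the chord is Ebb-Gb-Bbb.

Ebb Gb Bbb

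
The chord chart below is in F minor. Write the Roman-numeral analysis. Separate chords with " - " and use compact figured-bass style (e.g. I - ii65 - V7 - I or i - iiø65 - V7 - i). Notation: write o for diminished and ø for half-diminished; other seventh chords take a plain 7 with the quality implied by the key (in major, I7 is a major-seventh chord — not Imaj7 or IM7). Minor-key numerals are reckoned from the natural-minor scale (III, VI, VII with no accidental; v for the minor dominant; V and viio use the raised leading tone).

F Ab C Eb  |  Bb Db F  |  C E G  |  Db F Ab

F-Ab-C-Eb: root F is the tonic; minor seventh chord there is i7.
Bb-Db-F has root Bb, degree 4 in F minor, so iv.
C-E-G has root C, degree 5 in F minor, so V.
Db-F-Ab: root Db is the submediant; major triad there is VI.

i7 - iv - V - VI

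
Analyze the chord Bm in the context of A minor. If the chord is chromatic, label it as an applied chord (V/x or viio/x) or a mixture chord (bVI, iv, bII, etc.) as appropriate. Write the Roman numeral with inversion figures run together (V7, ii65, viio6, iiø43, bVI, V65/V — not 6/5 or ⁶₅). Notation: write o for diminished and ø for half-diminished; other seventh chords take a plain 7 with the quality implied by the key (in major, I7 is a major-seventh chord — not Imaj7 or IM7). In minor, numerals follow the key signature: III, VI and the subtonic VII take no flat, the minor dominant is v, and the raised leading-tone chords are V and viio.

ii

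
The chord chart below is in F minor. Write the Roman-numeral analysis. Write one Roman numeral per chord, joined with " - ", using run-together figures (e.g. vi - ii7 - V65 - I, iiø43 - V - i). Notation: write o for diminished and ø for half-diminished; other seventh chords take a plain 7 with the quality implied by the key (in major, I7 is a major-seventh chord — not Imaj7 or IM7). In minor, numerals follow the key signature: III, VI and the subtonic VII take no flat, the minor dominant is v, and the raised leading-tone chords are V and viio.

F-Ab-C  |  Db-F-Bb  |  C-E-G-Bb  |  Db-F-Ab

i - iv6 - V7 - VI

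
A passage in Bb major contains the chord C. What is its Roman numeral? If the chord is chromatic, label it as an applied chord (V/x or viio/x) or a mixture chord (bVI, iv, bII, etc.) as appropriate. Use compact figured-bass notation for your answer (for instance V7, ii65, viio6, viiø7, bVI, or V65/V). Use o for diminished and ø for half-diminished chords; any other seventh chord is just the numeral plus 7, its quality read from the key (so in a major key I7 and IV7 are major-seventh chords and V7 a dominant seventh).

V/V

The pitches C-E-G form a major triad rooted on C.
C is not a diatonic chord root with this quality in Bb major, but it lies a perfect fifth above F (V), so the chord functions as an applied dominant of V.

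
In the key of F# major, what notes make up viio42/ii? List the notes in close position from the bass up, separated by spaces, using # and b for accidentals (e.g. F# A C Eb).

viio42/ii is a secondary leading-tone chord. The target ii is G# in F# major; the applied chord is rooted a semitone below, on F##.
Building a fully diminished seventh chord on F## gives F##-A#-C#-E.
The figured bass 42 indicates third inversion, placing the seventh (E) in the bass: E-F##-A#-C#.

E F## A# C#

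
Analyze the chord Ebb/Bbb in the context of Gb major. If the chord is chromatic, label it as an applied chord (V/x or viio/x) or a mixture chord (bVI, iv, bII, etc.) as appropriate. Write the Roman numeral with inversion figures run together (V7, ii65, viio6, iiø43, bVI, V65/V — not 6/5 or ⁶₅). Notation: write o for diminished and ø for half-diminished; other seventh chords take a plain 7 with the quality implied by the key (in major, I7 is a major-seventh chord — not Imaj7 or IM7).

bVI64

The pitches Ebb-Gb-Bbb form a major triad rooted on Ebb.
Ebb is the lowered sixth degree of Gb major (diatonic 6 would be Eb). This is a major triad on the lowered sixth degree, borrowed from the parallel minor.
With Bbb in the bass the chord is in second inversion, so the figured bass is 64.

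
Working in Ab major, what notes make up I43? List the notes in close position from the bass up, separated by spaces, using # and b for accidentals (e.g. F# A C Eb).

Eb G Ab C

The numeral's case and figure indicate a major seventh chord. In Ab major its root, scale degree 1, is Ab.
That chord is spelled Ab-C-Eb-G.
With the 43 figure the chord is in second inversion; from the bass Eb upward in close position it reads Eb-G-Ab-C.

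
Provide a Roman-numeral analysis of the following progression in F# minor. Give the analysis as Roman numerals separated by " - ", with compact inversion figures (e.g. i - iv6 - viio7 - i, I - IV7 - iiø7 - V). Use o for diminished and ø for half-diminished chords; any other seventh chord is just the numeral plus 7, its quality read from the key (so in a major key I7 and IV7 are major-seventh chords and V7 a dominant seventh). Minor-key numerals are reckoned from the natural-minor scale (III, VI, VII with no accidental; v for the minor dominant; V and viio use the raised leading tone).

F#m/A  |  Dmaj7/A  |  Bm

F#m/A: minor triad on F# = scale degree 1 → i6.
Dmaj7/A: root D is the submediant; major seventh chord there is VI43.
Bm: minor triad on B = scale degree 4 → iv.

i6 - VI43 - iv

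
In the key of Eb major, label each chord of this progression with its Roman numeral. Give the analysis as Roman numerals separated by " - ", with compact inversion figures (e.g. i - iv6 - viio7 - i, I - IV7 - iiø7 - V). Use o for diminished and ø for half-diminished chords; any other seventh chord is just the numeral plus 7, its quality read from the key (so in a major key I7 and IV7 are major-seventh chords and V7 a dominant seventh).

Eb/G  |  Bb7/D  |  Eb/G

I6 - V65 - I6

Eb/G: root Eb is the tonic; major triad there is I6.
Bb7/D: dominant seventh chord on Bb = scale degree 5 → V65.
Eb/G: major triad on Eb = scale degree 1 → I6.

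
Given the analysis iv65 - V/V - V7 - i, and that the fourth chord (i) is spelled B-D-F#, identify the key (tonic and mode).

The chord Bm is a minor triad rooted on B; its label is i.
If B is scale degree 1 and the mode makes that degree carry a minor triad, the tonic is B and the mode is minor.

B minor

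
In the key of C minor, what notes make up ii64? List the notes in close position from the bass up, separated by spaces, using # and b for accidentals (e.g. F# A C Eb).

Scale degree 2 in C minor is D; here the chord built on it is altered to a minor triad. ii64 is the minor supertonic, borrowed from the parallel major (the Dorian ii).
So the chord is D-F-A.
With the 64 figure the chord is in second inversion; from the bass A upward in close position it reads A-D-F.

A D F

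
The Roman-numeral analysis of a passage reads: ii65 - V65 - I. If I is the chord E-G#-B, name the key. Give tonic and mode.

The chord E is a major triad rooted on E; its label is I.
If E is scale degree 1 and the mode makes that degree carry a major triad, the tonic is E and the mode is major.

E major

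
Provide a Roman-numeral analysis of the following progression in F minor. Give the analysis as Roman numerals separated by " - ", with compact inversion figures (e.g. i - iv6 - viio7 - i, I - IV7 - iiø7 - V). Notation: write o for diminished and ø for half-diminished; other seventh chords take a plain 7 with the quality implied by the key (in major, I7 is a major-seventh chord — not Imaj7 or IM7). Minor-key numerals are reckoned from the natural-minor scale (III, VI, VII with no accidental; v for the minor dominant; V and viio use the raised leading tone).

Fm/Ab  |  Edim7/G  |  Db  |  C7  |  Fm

i6 - viio65 - VI - V7 - i

Fm/Ab: root F is the tonic; minor triad there is i6.
Edim7/G: root E is the leading tone; fully diminished seventh chord there is viio65.
Db has root Db, degree 6 in F minor, so VI.
C7: root C is the dominant; dominant seventh chord there is V7.
Fm: root F is the tonic; minor triad there is i.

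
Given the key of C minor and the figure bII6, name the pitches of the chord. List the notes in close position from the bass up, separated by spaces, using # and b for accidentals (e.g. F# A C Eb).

Scale degree 2 in C minor is D; lowering it a half step gives Db. bII6 is the Neapolitan sixth — a major triad on the lowered second degree, here in its customary first inversion.
So the chord is Db-F-Ab, a major triad.
The figured bass 6 indicates first inversion, placing the third (F) in the bass: F-Ab-Db.

F Ab Db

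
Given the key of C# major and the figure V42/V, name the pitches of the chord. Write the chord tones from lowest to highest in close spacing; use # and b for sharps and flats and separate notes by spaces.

The slash means an applied dominant: we want the dominant of V. In C# major, V is G# major, and its dominant is built on D#.
Building a dominant seventh chord on D# gives D#-F##-A#-C#.
With the 42 figure the chord is in third inversion; from the bass C# upward in close position it reads C#-D#-F##-A#.

C# D# F## A#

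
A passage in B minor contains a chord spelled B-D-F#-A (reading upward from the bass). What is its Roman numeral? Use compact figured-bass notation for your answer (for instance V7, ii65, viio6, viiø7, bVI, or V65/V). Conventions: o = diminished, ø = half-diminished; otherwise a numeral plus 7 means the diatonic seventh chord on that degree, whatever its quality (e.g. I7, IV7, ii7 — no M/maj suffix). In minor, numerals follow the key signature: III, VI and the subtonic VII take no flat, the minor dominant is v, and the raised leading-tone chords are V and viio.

i7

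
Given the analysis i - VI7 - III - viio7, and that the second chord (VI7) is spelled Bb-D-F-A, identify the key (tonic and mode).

D minor

VI7 is given as Bb-D-F-A — a major seventh chord with root Bb.
If Bb is scale degree 6 and the mode makes that degree carry a major seventh chord, the tonic is D and the mode is minor.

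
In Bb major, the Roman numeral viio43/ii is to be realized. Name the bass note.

F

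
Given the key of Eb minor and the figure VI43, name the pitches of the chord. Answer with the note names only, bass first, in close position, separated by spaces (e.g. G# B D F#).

Gb Bb Cb Eb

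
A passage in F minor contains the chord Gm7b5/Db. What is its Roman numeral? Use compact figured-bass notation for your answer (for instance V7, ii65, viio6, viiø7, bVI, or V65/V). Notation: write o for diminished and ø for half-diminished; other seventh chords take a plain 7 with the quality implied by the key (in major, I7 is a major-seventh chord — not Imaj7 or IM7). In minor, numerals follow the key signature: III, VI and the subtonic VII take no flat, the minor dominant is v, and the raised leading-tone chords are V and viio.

iiø43

Stacked in thirds the chord is G-Bb-Db-F: a half-diminished seventh chord on G.
In F minor, G is the supertonic; the diatonic half-diminished seventh chord there is iiø7.
With Db in the bass the chord is in second inversion, so the figured bass is 43.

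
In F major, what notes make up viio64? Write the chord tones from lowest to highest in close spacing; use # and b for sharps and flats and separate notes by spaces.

The numeral's case and figure indicate a diminished triad. In F major its root, the leading tone, is E.
Stacking thirds from E gives E-G-Bb.
The figured bass 64 indicates second inversion, placing the fifth (Bb) in the bass: Bb-E-G.

Bb E G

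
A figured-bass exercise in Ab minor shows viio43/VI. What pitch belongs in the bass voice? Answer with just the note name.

Bbb

The applied chord viio43/VI is rooted on Eb: Eb-Gb-Bbb-Dbb.
The figure 43 means second inversion — the fifth is in the bass.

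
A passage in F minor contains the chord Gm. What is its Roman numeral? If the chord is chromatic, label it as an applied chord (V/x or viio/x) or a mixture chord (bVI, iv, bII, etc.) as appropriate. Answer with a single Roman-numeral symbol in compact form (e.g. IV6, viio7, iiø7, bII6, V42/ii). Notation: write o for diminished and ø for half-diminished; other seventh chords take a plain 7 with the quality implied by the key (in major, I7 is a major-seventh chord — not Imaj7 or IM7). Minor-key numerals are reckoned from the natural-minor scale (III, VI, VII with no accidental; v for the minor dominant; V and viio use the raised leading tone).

ii

The pitches G-Bb-D form a minor triad rooted on G.
G is the second degree of F minor. This is the minor supertonic, borrowed from the parallel major (the Dorian ii).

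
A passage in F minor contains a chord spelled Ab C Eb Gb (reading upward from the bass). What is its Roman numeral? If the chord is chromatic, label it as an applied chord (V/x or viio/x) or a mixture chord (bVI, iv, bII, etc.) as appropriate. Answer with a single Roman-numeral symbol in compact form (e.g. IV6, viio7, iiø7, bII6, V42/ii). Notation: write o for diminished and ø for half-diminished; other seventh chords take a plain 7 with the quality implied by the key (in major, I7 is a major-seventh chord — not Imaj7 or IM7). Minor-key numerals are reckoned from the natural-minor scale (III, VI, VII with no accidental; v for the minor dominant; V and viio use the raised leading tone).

Stacked in thirds the chord is Ab-C-Eb-Gb: a dominant seventh chord on Ab.
Ab is not a diatonic chord root with this quality in F minor, but it lies a perfect fifth above Db (VI), so the chord functions as an applied dominant of VI.

V7/VI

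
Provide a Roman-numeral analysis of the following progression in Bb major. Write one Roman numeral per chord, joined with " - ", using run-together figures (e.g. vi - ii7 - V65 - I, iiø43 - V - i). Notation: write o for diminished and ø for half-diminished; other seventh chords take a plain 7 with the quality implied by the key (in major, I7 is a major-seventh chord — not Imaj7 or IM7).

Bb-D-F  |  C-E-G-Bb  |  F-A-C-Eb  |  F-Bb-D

Bb-D-F: root Bb is the tonic; major triad there is I.
C-E-G-Bb is the secondary dominant of V (dominant seventh chord on C): V7/V.
F-A-C-Eb: root F is the dominant; dominant seventh chord there is V7.
F-Bb-D: major triad on Bb = scale degree 1 → I64.

I - V7/V - V7 - I64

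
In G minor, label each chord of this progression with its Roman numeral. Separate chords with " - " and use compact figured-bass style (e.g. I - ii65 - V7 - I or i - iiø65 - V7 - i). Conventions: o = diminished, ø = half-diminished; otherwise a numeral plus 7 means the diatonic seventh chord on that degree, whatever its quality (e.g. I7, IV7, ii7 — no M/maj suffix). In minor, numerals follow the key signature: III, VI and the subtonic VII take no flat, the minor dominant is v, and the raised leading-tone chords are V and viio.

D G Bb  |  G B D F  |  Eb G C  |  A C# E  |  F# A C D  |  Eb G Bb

D-G-Bb has root G, degree 1 in G minor, so i64.
G-B-D-F: a dominant seventh chord on G, the applied dominant of iv → V7/iv.
Eb-G-C: root C is the subdominant; minor triad there is iv6.
A-C#-E is the secondary dominant of V (major triad on A): V/V.
F#-A-C-D: dominant seventh chord on D = scale degree 5 → V65.
Eb-G-Bb: major triad on Eb = scale degree 6 → VI.

i64 - V7/iv - iv6 - V/V - V65 - VI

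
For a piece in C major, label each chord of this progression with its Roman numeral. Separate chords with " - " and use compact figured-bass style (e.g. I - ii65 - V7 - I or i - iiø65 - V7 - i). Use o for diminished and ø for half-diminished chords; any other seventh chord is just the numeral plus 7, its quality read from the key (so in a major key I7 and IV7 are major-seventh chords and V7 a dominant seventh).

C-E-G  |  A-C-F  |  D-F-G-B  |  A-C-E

C-E-G: major triad on C = scale degree 1 → I.
A-C-F has root F, degree 4 in C major, so IV6.
D-F-G-B: dominant seventh chord on G = scale degree 5 → V43.
A-C-E: root A is the submediant; minor triad there is vi.

I - IV6 - V43 - vi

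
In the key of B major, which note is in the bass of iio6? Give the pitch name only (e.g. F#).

E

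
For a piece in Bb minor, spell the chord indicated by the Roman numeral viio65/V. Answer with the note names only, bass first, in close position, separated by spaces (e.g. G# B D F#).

The slash marks an applied leading-tone chord: viio of V. In Bb minor, V is F, so the leading tone to it is E, a half step below.
Building a fully diminished seventh chord on E gives E-G-Bb-Db.
With the 65 figure the chord is in first inversion; from the bass G upward in close position it reads G-Bb-Db-E.

G Bb Db E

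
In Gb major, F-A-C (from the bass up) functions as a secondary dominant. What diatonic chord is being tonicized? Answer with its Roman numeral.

iii

The chord is a major triad on F.
A dominant resolves down a perfect fifth: F → Bb. In Gb major, Bb is scale degree 3, i.e. iii.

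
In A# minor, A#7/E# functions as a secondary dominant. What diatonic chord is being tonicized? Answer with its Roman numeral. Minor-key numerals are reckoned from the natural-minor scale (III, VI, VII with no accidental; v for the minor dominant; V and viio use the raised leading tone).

iv

The chord is a dominant seventh chord on A#.
A dominant resolves down a perfect fifth: A# → D#. In A# minor, D# is scale degree 4, i.e. iv.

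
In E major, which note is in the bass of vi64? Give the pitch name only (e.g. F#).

vi in E major has root C#; the chord is C#-E-G#.
The figure 64 means second inversion — the fifth is in the bass.

G#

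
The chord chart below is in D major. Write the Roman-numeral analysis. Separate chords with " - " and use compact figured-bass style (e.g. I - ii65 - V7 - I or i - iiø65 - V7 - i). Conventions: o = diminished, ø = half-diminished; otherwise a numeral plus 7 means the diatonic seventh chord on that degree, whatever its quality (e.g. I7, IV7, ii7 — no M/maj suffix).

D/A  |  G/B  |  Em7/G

I64 - IV6 - ii65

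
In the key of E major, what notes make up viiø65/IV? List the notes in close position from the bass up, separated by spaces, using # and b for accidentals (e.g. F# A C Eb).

B D F# G#

viiø65/IV is a secondary leading-tone chord. The target IV is A in E major; the applied chord is rooted a semitone below, on G#.
Building a half-diminished seventh chord on G# gives G#-B-D-F#.
The figured bass 65 indicates first inversion, placing the third (B) in the bass: B-D-F#-G#.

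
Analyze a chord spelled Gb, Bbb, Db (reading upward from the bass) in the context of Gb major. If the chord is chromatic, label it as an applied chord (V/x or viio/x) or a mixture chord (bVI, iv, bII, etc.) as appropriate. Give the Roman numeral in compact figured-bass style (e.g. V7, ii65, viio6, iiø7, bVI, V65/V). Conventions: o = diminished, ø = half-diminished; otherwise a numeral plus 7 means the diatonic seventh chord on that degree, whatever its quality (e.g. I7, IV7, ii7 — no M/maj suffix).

The pitches Gb-Bbb-Db form a minor triad rooted on Gb.
Gb is the first degree of Gb major. This is the minor tonic, borrowed from the parallel minor.

i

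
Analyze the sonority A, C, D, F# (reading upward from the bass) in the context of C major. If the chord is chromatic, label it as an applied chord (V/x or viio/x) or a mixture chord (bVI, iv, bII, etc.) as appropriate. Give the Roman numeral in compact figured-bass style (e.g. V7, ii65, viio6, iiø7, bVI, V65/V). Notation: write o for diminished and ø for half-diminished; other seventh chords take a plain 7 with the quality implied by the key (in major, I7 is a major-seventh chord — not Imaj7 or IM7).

Stacked in thirds the chord is D-F#-A-C: a dominant seventh chord on D.
D is not a diatonic chord root with this quality in C major, but it lies a perfect fifth above G (V), so the chord functions as an applied dominant of V.
With A in the bass the chord is in second inversion, so the figured bass is 43.

V43/V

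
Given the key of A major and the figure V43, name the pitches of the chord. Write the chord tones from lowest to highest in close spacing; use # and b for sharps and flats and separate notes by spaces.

B D E G#

The numeral's case and figure indicate a dominant seventh chord. In A major its root, the fifth degree, is E.
That chord is spelled E-G#-B-D.
The figured bass 43 indicates second inversion, placing the fifth (B) in the bass: B-D-E-G#.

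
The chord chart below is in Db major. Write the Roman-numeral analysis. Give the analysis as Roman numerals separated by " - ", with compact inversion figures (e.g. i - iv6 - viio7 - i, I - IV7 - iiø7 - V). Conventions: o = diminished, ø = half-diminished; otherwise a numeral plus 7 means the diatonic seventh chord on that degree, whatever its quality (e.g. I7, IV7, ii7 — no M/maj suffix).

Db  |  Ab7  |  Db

Db: major triad on Db = scale degree 1 → I.
Ab7: dominant seventh chord on Ab = scale degree 5 → V7.
Db: major triad on Db = scale degree 1 → I.

I - V7 - I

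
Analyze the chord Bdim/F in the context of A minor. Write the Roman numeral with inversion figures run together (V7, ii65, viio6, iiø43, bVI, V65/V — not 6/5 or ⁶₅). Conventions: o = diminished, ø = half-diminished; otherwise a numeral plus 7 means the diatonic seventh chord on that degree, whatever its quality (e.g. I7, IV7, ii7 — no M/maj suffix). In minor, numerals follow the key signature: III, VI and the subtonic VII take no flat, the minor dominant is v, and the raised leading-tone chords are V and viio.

The pitches B-D-F form a diminished triad rooted on B.
B is scale degree 2 in A minor, and a diminished triad on that degree is written iio.
With F in the bass the chord is in second inversion, so the figured bass is 64.

iio64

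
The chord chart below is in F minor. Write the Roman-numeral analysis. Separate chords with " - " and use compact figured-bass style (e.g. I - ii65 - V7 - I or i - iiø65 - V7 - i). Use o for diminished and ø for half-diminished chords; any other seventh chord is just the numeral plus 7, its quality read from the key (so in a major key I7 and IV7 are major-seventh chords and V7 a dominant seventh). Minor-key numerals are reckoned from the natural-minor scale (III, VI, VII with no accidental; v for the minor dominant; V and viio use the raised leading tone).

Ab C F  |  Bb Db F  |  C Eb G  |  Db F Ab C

i6 - iv - v - VI7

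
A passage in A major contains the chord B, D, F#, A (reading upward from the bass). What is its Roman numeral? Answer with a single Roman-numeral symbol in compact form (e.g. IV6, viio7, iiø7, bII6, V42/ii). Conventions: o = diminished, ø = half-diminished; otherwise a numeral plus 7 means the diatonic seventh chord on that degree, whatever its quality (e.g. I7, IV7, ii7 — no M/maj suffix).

ii7

Stacked in thirds the chord is B-D-F#-A: a minor seventh chord on B.
B is scale degree 2 in A major, and a minor seventh chord on that degree is written ii7.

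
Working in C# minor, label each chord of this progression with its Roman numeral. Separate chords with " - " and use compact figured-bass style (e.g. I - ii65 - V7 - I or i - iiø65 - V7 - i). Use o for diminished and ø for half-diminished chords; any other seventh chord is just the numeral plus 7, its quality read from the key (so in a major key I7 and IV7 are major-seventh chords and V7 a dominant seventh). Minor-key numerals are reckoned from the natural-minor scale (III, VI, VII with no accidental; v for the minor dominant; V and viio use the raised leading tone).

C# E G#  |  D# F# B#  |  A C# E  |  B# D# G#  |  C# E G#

i - viio6 - VI - V6 - i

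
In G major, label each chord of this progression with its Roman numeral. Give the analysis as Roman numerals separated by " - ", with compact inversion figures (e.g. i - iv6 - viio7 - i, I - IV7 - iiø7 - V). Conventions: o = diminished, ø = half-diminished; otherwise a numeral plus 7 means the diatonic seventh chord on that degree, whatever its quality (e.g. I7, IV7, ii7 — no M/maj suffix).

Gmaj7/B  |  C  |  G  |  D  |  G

Gmaj7/B has root G, degree 1 in G major, so I65.
C has root C, degree 4 in G major, so IV.
G: major triad on G = scale degree 1 → I.
D: root D is the dominant; major triad there is V.
G: root G is the tonic; major triad there is I.

I65 - IV - I - V - I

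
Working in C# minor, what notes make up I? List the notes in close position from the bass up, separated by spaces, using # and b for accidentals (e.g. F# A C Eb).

C# E# G#

I is the major tonic (Picardy third), borrowed from the parallel major. In C# minor that root is C#.
So the chord is C#-E#-G#, a major triad.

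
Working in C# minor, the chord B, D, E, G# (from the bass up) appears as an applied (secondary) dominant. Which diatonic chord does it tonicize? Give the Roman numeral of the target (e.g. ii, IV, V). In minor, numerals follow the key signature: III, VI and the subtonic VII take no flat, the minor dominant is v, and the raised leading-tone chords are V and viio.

The chord is a dominant seventh chord on E.
A dominant resolves down a perfect fifth: E → A. In C# minor, A is scale degree 6, i.e. VI.

VI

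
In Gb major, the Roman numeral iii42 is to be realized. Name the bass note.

Ab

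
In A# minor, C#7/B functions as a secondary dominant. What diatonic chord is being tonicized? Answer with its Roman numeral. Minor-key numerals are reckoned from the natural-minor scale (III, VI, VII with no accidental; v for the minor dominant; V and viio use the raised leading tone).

VI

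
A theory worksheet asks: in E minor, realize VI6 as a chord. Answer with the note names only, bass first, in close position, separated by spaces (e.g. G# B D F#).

E G C

In E minor, the submediant is C, and the diatonic chord built there is a major triad.
Stacking thirds from C gives C-E-G.
With the 6 figure the chord is in first inversion; from the bass E upward in close position it reads E-G-C.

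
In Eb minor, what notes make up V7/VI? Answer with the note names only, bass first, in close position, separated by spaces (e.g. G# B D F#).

V7/VI is a secondary dominant — the dominant seventh of VI. VI in Eb minor is Cb, so the applied chord's root is Gb, a perfect fifth above.
Building a dominant seventh chord on Gb gives Gb-Bb-Db-Fb.

Gb Bb Db Fb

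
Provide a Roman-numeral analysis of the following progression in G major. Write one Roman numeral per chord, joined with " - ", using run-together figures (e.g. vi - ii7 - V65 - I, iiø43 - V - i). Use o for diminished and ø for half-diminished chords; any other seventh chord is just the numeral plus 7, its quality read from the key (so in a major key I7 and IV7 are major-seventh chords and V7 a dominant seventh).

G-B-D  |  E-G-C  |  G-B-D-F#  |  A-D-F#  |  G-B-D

I - IV6 - I7 - V64 - I

G-B-D has root G, degree 1 in G major, so I.
E-G-C has root C, degree 4 in G major, so IV6.
G-B-D-F#: root G is the tonic; major seventh chord there is I7.
A-D-F#: major triad on D = scale degree 5 → V64.
G-B-D: major triad on G = scale degree 1 → I.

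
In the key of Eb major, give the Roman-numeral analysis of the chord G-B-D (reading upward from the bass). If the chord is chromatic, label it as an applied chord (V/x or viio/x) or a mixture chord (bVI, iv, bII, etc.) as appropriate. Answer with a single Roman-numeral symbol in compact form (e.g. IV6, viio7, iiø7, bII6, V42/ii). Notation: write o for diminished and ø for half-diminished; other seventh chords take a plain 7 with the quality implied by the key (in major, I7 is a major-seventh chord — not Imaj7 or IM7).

Stacked in thirds the chord is G-B-D: a major triad on G.
G is not a diatonic chord root with this quality in Eb major, but it lies a perfect fifth above C (vi), so the chord functions as an applied dominant of vi.

V/vi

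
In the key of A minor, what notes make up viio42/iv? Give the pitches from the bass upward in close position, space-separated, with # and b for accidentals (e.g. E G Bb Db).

Bb C# E G

viio42/iv is a secondary leading-tone chord. The target iv is D in A minor; the applied chord is rooted a semitone below, on C#.
Building a fully diminished seventh chord on C# gives C#-E-G-Bb.
The figured bass 42 indicates third inversion, placing the seventh (Bb) in the bass: Bb-C#-E-G.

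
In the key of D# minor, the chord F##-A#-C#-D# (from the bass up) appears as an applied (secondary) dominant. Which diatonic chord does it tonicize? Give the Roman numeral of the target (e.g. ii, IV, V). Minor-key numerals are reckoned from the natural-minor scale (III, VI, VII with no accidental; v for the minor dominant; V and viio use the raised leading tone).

The chord is a dominant seventh chord on D#.
A dominant resolves down a perfect fifth: D# → G#. In D# minor, G# is scale degree 4, i.e. iv.

iv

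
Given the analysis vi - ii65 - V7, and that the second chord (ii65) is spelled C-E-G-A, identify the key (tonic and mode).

G major

The anchor chord is a minor seventh chord on A, labeled ii65.
If A is scale degree 2 and the mode makes that degree carry a minor seventh chord, the tonic is G and the mode is major.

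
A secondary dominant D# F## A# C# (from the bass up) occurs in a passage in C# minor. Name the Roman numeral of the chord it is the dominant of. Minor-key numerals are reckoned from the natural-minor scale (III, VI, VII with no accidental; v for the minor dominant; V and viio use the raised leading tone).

V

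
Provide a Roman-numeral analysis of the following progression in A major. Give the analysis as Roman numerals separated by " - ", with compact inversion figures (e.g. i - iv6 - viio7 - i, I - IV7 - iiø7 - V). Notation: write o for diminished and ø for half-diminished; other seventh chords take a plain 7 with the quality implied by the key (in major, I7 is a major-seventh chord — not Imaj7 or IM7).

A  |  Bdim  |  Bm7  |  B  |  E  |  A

A: major triad on A = scale degree 1 → I.
Bdim: diminished triad on B — chromatic; iio (borrowed from the parallel minor).
Bm7 has root B, degree 2 in A major, so ii7.
B: a major triad on B, the applied dominant of V → V/V.
E has root E, degree 5 in A major, so V.
A: major triad on A = scale degree 1 → I.

I - iio - ii7 - V/V - V - I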